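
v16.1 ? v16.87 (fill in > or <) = <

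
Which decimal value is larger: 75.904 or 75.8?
75.904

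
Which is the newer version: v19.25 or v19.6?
v19.25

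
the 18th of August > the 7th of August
True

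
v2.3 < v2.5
True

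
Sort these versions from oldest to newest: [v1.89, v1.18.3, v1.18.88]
[v1.18.3, v1.18.88, v1.89]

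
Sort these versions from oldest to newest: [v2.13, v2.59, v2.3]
[v2.3, v2.13, v2.59]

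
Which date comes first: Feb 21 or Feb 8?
Feb 8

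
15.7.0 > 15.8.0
False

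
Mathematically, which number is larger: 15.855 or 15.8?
15.855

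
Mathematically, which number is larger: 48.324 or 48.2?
48.324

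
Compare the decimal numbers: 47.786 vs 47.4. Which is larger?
47.786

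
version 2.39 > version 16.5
False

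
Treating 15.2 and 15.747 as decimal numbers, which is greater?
15.747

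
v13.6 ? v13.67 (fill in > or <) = <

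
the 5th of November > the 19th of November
False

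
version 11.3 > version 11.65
False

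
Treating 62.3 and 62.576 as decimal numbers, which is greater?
62.576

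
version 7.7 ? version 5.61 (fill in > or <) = >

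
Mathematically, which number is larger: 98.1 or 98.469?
98.469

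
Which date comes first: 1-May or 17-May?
1-May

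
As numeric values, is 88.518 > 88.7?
False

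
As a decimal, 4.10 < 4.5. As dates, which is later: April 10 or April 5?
April 10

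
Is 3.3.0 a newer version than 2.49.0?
Yes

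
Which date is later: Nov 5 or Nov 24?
Nov 24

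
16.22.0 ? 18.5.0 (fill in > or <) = <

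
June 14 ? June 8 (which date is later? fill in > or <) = >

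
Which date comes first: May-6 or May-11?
May-6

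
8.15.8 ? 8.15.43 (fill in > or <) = <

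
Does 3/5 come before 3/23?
Yes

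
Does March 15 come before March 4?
No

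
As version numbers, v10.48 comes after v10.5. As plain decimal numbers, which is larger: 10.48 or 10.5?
10.5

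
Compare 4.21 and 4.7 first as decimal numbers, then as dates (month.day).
As decimals: 4.21 < 4.7. As dates: 4/21 is later than 4/7 (day 21 > day 7).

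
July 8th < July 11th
True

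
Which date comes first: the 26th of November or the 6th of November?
the 6th of November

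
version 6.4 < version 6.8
True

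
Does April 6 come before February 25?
No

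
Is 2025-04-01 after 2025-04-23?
No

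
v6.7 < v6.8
True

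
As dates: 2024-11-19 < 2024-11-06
False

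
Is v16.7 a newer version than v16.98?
No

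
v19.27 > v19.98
False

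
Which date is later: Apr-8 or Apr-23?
Apr-23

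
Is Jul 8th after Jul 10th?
No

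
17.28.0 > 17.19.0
True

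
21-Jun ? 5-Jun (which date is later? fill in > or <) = >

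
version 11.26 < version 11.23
False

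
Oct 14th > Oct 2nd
True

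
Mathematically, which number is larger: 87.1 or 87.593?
87.593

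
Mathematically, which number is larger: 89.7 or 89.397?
89.7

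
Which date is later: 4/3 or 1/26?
4/3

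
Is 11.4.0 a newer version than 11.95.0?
No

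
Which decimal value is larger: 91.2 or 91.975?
91.975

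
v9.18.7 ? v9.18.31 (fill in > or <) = <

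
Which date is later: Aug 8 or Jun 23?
Aug 8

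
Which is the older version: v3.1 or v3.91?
v3.1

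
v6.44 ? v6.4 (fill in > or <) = >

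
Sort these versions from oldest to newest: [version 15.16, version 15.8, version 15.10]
[version 15.8, version 15.10, version 15.16]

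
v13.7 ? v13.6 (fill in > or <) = >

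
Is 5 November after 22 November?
No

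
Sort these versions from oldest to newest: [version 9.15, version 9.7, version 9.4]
[version 9.4, version 9.7, version 9.15]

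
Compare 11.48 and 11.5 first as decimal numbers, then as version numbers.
As decimals: 11.48 < 11.5. As versions: v11.48 > v11.5 (minor version 48 > 5).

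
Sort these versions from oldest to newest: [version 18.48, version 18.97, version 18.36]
[version 18.36, version 18.48, version 18.97]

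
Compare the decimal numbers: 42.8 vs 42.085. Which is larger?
42.8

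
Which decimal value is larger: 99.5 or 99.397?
99.5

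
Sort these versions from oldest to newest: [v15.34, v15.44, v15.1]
[v15.1, v15.34, v15.44]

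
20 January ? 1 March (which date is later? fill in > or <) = <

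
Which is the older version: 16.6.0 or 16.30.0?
16.6.0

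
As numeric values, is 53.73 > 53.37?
True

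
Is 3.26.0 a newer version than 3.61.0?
No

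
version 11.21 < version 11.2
False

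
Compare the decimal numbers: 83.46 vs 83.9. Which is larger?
83.9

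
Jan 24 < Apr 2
True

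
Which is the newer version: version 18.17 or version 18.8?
version 18.17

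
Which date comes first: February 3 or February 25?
February 3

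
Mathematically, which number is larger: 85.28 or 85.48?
85.48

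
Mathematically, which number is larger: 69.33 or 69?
69.33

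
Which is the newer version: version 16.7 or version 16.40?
version 16.40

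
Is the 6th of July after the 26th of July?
No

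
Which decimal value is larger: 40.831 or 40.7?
40.831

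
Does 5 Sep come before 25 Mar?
No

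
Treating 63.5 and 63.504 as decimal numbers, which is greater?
63.504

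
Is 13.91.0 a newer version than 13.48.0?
Yes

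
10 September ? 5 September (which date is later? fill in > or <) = >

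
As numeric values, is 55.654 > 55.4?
True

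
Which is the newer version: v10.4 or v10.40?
v10.40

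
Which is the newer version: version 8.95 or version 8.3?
version 8.95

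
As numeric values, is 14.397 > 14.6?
False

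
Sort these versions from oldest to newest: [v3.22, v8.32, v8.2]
[v3.22, v8.2, v8.32]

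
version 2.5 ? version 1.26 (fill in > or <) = >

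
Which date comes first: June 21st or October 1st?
June 21st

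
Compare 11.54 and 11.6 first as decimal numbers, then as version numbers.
As decimals: 11.54 < 11.6. As versions: v11.54 > v11.6 (minor version 54 > 6).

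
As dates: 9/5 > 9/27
False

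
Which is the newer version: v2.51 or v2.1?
v2.51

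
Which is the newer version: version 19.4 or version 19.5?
version 19.5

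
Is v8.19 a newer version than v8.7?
Yes. Version numbers are compared segment by segment as integers, not as decimals: minor version 19 > 7, so v8.19 > v8.7 (even though the decimal 8.19 < 8.7).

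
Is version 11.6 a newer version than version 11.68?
No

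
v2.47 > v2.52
False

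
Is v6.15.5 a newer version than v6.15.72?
No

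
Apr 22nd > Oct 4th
False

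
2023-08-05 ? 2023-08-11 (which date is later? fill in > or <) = <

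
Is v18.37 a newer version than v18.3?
Yes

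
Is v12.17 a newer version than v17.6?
No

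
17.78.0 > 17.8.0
True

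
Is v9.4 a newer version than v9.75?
No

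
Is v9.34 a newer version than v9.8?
Yes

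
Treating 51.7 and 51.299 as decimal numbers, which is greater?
51.7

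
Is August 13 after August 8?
Yes. Day 13 comes after day 8 in August — this is a date comparison, not a decimal one (the decimal 8.13 would be smaller than 8.8).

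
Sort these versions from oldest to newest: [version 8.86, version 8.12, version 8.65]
[version 8.12, version 8.65, version 8.86]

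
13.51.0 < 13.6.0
False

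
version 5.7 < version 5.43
True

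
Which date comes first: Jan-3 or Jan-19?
Jan-3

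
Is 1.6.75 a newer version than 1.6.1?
Yes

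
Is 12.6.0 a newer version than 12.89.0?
No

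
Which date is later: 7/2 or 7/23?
7/23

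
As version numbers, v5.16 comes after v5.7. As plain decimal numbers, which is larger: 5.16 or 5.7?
5.7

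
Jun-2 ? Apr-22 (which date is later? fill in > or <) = >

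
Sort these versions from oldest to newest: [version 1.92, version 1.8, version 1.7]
[version 1.7, version 1.8, version 1.92]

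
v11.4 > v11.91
False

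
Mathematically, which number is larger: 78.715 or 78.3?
78.715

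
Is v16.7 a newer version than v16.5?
Yes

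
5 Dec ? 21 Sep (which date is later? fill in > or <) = >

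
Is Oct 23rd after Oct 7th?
Yes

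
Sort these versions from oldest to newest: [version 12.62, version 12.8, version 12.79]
[version 12.8, version 12.62, version 12.79]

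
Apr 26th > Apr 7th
True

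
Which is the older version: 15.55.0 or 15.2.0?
15.2.0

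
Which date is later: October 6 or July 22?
October 6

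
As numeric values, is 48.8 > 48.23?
True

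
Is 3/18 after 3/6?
Yes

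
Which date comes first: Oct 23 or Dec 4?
Oct 23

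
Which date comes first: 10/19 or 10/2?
10/2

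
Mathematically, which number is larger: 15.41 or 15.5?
15.5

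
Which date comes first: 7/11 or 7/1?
7/1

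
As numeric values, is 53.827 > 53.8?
True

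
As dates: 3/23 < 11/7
True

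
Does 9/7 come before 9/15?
Yes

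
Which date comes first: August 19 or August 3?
August 3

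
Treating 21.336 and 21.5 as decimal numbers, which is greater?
21.5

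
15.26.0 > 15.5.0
True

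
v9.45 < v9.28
False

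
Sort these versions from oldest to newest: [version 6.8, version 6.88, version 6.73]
[version 6.8, version 6.73, version 6.88]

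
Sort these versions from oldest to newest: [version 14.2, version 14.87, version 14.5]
[version 14.2, version 14.5, version 14.87]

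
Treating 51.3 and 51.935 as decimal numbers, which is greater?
51.935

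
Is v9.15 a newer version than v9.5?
Yes. Version numbers are compared segment by segment as integers, not as decimals: minor version 15 > 5, so v9.15 > v9.5 (even though the decimal 9.15 < 9.5).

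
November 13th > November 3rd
True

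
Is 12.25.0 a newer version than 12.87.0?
No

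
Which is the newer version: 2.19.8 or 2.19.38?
2.19.38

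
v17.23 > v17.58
False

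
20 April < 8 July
True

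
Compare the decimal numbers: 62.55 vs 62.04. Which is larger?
62.55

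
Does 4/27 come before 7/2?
Yes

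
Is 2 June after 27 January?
Yes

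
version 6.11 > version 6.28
False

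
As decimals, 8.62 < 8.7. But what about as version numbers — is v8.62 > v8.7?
True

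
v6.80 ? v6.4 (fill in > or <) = >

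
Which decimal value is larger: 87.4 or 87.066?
87.4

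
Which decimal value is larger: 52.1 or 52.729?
52.729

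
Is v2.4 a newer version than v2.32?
No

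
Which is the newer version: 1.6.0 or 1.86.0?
1.86.0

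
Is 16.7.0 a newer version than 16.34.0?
No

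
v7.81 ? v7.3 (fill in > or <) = >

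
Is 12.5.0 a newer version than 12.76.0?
No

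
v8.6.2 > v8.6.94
False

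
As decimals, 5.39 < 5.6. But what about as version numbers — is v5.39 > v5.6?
True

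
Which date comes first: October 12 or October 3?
October 3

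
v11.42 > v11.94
False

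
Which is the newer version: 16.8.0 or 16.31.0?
16.31.0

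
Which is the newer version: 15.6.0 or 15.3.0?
15.6.0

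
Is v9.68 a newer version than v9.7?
Yes. Version numbers are compared segment by segment as integers, not as decimals: minor version 68 > 7, so v9.68 > v9.7 (even though the decimal 9.68 < 9.7).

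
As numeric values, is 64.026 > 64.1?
False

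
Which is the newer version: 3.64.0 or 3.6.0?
3.64.0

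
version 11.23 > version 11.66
False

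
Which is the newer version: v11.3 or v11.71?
v11.71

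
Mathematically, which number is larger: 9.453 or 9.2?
9.453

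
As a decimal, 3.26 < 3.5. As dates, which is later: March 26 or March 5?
March 26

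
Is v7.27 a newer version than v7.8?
Yes. Version numbers are compared segment by segment as integers, not as decimals: minor version 27 > 8, so v7.27 > v7.8 (even though the decimal 7.27 < 7.8).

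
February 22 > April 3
False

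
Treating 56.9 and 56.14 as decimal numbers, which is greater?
56.9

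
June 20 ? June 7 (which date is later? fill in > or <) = >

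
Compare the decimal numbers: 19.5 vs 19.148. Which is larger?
19.5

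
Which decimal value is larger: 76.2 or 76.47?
76.47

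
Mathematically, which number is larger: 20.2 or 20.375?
20.375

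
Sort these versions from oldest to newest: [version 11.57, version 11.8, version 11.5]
[version 11.5, version 11.8, version 11.57]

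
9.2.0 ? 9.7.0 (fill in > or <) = <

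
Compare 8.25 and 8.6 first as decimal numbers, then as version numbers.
As decimals: 8.25 < 8.6. As versions: v8.25 > v8.6 (minor version 25 > 6).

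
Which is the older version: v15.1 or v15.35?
v15.1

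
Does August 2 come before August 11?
Yes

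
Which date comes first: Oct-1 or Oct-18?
Oct-1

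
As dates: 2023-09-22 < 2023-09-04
False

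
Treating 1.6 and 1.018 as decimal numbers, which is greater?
1.6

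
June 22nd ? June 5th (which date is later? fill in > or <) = >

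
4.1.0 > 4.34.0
False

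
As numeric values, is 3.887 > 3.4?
True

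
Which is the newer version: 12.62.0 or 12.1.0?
12.62.0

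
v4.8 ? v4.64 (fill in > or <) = <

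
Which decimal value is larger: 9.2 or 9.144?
9.2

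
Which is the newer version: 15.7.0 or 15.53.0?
15.53.0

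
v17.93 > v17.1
True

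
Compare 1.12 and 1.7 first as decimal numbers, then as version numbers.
As decimals: 1.12 < 1.7. As versions: v1.12 > v1.7 (minor version 12 > 7).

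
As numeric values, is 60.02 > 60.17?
False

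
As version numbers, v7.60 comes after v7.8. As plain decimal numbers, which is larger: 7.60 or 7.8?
7.8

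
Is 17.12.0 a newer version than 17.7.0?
Yes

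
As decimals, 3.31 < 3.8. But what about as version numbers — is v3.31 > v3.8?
True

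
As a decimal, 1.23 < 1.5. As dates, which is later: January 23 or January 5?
January 23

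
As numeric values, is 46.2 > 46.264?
False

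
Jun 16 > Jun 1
True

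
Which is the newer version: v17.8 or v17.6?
v17.8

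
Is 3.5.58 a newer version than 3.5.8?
Yes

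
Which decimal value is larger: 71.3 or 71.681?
71.681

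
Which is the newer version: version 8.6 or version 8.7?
version 8.7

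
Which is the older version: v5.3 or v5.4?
v5.3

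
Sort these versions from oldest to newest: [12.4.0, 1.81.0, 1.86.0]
[1.81.0, 1.86.0, 12.4.0]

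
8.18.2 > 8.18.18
False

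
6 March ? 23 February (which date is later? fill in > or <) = >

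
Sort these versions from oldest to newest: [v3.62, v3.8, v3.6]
[v3.6, v3.8, v3.62]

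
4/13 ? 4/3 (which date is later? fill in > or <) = >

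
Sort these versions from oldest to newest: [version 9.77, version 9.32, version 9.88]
[version 9.32, version 9.77, version 9.88]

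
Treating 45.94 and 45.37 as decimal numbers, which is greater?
45.94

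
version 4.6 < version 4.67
True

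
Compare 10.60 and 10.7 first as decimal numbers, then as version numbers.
As decimals: 10.60 < 10.7. As versions: v10.60 > v10.7 (minor version 60 > 7).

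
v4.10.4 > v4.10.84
False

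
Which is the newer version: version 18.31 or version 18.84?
version 18.84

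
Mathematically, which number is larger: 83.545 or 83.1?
83.545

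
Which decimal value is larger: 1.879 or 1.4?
1.879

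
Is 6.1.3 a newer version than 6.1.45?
No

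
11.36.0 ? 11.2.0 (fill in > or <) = >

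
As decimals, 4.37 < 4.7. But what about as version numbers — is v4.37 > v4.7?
True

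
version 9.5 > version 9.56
False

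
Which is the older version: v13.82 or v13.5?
v13.5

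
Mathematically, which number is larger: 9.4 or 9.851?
9.851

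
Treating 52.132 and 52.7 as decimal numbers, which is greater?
52.7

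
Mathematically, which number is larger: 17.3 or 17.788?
17.788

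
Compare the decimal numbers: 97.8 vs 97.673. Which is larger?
97.8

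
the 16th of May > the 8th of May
True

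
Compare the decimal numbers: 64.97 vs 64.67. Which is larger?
64.97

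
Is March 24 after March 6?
Yes. Day 24 comes after day 6 in March — this is a date comparison, not a decimal one (the decimal 3.24 would be smaller than 3.6).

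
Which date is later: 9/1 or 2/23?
9/1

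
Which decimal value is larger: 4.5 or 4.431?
4.5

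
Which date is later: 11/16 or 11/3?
11/16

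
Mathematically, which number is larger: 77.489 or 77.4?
77.489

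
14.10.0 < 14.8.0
False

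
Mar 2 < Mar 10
True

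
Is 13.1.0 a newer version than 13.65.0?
No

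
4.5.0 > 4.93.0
False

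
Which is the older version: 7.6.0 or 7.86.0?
7.6.0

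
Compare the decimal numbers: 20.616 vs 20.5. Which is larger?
20.616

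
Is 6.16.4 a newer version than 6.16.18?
No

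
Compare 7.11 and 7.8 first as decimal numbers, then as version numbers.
As decimals: 7.11 < 7.8. As versions: v7.11 > v7.8 (minor version 11 > 8).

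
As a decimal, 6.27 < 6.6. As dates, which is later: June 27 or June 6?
June 27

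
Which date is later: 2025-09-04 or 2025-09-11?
2025-09-11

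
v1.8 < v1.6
False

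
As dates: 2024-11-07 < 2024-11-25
True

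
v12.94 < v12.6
False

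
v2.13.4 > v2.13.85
False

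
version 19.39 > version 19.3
True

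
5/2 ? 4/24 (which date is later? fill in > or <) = >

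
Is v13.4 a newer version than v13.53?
No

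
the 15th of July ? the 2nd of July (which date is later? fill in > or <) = >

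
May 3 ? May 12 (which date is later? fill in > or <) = <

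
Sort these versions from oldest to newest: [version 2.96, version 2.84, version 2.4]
[version 2.4, version 2.84, version 2.96]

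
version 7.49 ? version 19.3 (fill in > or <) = <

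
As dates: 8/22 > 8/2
True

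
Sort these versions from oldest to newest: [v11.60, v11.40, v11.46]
[v11.40, v11.46, v11.60]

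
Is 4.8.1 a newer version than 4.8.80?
No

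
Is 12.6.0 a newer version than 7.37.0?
Yes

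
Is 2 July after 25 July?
No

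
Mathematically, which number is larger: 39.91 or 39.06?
39.91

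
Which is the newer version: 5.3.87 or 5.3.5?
5.3.87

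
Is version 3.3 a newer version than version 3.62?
No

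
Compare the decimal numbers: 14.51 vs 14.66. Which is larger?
14.66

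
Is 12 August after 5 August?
Yes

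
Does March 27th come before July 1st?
Yes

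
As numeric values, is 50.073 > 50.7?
False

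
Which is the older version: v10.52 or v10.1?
v10.1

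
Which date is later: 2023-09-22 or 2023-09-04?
2023-09-22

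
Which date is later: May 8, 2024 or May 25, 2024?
May 25, 2024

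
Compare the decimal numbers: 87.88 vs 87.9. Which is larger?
87.9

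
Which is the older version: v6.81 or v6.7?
v6.7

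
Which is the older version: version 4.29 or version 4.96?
version 4.29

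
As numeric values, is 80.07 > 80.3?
False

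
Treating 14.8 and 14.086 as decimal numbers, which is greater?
14.8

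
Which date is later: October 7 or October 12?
October 12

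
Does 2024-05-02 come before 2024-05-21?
Yes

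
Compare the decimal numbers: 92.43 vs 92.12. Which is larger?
92.43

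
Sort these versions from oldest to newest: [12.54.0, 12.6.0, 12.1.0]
[12.1.0, 12.6.0, 12.54.0]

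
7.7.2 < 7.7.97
True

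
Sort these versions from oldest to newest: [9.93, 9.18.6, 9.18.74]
[9.18.6, 9.18.74, 9.93]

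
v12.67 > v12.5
True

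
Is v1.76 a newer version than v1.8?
Yes. Version numbers are compared segment by segment as integers, not as decimals: minor version 76 > 8, so v1.76 > v1.8 (even though the decimal 1.76 < 1.8).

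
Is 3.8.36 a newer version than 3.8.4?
Yes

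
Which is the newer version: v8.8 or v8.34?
v8.34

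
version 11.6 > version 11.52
False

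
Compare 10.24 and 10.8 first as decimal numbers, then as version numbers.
As decimals: 10.24 < 10.8. As versions: v10.24 > v10.8 (minor version 24 > 8).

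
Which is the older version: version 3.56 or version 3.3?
version 3.3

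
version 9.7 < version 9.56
True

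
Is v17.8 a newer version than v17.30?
No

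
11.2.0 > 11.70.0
False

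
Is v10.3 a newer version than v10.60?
No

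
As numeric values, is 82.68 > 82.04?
True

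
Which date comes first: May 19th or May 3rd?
May 3rd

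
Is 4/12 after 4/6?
Yes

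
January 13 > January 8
True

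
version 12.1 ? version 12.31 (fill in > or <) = <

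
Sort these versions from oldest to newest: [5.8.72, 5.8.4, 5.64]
[5.8.4, 5.8.72, 5.64]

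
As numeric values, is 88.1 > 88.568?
False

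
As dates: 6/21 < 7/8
True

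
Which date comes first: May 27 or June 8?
May 27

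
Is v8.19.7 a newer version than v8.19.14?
No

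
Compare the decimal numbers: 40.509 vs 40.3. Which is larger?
40.509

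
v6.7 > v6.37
False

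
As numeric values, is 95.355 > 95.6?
False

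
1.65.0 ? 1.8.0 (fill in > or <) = >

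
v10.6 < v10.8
True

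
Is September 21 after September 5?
Yes. Day 21 comes after day 5 in September — this is a date comparison, not a decimal one (the decimal 9.21 would be smaller than 9.5).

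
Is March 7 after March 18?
No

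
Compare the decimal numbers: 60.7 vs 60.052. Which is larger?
60.7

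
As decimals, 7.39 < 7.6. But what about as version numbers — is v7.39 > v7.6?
True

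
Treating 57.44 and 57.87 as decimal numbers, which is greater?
57.87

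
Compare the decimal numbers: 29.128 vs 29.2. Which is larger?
29.2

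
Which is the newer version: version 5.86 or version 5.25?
version 5.86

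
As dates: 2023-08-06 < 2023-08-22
True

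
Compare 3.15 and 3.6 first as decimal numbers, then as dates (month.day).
As decimals: 3.15 < 3.6. As dates: 3/15 is later than 3/6 (day 15 > day 6).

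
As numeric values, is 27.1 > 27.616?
False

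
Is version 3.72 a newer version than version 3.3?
Yes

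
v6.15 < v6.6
False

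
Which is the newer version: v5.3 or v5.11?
v5.11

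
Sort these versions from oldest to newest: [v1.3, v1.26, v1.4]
[v1.3, v1.4, v1.26]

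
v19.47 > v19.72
False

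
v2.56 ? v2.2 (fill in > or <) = >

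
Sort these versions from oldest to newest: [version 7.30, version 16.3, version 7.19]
[version 7.19, version 7.30, version 16.3]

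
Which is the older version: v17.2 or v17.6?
v17.2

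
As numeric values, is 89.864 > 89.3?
True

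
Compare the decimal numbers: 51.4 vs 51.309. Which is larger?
51.4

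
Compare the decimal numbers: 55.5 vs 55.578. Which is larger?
55.578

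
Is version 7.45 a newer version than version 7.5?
Yes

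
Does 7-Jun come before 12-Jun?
Yes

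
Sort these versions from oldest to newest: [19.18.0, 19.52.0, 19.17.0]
[19.17.0, 19.18.0, 19.52.0]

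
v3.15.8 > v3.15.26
False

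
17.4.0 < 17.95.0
True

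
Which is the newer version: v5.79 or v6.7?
v6.7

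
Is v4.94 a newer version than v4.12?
Yes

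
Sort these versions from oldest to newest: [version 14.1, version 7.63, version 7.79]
[version 7.63, version 7.79, version 14.1]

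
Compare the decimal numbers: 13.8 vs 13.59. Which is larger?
13.8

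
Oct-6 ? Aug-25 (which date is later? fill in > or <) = >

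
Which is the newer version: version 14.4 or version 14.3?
version 14.4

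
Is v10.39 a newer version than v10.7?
Yes. Version numbers are compared segment by segment as integers, not as decimals: minor version 39 > 7, so v10.39 > v10.7 (even though the decimal 10.39 < 10.7).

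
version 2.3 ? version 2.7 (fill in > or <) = <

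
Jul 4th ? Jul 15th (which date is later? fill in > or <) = <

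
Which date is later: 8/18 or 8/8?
8/18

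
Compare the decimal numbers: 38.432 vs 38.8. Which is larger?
38.8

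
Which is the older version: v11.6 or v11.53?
v11.6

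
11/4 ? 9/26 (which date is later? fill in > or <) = >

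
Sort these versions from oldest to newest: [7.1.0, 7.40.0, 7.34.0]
[7.1.0, 7.34.0, 7.40.0]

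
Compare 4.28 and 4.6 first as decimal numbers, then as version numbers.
As decimals: 4.28 < 4.6. As versions: v4.28 > v4.6 (minor version 28 > 6).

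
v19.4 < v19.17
True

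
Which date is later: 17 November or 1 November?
17 November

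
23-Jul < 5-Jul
False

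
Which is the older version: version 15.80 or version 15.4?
version 15.4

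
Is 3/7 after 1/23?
Yes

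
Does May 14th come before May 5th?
No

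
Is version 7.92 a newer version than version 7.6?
Yes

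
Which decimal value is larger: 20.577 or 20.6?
20.6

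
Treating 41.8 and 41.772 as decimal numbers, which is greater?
41.8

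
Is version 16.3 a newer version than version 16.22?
No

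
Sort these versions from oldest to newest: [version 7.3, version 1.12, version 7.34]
[version 1.12, version 7.3, version 7.34]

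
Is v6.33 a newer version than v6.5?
Yes. Version numbers are compared segment by segment as integers, not as decimals: minor version 33 > 5, so v6.33 > v6.5 (even though the decimal 6.33 < 6.5).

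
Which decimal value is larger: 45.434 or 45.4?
45.434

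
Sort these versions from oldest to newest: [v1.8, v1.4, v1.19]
[v1.4, v1.8, v1.19]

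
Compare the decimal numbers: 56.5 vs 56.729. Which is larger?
56.729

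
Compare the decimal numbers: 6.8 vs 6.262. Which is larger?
6.8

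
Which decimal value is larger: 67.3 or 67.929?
67.929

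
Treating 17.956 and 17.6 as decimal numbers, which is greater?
17.956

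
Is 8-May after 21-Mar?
Yes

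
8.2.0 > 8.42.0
False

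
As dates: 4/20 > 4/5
True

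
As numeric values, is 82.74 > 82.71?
True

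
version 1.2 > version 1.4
False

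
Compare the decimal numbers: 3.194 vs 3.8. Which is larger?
3.8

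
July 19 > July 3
True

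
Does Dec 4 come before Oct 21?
No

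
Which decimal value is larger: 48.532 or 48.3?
48.532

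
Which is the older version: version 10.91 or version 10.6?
version 10.6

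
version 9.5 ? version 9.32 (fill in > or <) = <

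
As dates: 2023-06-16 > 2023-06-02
True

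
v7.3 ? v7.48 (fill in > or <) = <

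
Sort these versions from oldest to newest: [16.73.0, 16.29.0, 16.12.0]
[16.12.0, 16.29.0, 16.73.0]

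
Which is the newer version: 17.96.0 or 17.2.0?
17.96.0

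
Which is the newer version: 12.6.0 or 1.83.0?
12.6.0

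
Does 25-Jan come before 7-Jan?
No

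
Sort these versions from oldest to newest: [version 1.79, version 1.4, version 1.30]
[version 1.4, version 1.30, version 1.79]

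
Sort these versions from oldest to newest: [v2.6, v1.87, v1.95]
[v1.87, v1.95, v2.6]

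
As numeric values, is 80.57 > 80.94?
False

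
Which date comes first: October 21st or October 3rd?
October 3rd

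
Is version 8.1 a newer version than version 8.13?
No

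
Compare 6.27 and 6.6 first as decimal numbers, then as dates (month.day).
As decimals: 6.27 < 6.6. As dates: 6/27 is later than 6/6 (day 27 > day 6).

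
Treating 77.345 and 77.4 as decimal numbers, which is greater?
77.4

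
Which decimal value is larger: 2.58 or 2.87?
2.87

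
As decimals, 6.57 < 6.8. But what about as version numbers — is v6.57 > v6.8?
True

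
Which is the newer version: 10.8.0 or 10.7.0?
10.8.0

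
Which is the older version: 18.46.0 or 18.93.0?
18.46.0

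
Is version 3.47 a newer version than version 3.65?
No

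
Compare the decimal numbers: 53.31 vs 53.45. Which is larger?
53.45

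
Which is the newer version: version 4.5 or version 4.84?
version 4.84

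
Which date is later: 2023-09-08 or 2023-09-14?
2023-09-14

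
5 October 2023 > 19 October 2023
False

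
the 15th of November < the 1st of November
False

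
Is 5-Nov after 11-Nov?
No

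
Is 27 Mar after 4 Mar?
Yes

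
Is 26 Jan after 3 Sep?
No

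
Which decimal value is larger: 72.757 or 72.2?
72.757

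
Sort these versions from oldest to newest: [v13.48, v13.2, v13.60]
[v13.2, v13.48, v13.60]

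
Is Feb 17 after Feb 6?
Yes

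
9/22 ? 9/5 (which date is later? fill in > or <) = >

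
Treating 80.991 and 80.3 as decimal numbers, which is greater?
80.991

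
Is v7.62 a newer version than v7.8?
Yes. Version numbers are compared segment by segment as integers, not as decimals: minor version 62 > 8, so v7.62 > v7.8 (even though the decimal 7.62 < 7.8).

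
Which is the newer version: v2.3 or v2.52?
v2.52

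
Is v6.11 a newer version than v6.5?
Yes. Version numbers are compared segment by segment as integers, not as decimals: minor version 11 > 5, so v6.11 > v6.5 (even though the decimal 6.11 < 6.5).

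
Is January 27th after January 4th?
Yes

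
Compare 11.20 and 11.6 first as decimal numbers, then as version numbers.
As decimals: 11.20 < 11.6. As versions: v11.20 > v11.6 (minor version 20 > 6).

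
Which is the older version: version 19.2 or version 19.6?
version 19.2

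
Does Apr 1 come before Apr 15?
Yes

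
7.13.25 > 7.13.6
True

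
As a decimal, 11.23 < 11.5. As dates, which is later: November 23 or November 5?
November 23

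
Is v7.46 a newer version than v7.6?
Yes. Version numbers are compared segment by segment as integers, not as decimals: minor version 46 > 6, so v7.46 > v7.6 (even though the decimal 7.46 < 7.6).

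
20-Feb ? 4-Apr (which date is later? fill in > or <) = <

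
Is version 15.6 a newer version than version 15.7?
No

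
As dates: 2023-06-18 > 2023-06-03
True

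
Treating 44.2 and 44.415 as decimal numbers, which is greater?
44.415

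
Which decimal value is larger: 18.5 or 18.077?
18.5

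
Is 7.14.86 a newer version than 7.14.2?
Yes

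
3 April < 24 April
True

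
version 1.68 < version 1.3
False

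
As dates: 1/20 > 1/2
True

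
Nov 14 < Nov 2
False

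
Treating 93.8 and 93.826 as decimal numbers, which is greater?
93.826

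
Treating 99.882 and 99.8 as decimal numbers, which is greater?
99.882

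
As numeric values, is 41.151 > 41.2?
False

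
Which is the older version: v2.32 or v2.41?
v2.32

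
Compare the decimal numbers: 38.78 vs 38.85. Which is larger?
38.85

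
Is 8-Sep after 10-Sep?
No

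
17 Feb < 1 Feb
False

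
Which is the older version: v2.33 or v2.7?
v2.7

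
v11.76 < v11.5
False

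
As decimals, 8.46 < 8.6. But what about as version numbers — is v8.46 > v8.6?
True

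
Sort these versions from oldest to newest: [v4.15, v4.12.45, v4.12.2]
[v4.12.2, v4.12.45, v4.15]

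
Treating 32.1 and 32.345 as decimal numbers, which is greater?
32.345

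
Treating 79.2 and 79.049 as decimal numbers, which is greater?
79.2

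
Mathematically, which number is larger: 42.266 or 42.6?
42.6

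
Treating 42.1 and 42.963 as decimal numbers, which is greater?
42.963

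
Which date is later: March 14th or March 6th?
March 14th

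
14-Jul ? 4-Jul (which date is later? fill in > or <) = >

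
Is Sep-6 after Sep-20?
No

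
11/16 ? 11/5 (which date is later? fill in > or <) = >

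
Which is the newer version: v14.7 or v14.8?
v14.8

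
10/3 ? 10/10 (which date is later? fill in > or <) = <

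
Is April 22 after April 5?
Yes. Day 22 comes after day 5 in April — this is a date comparison, not a decimal one (the decimal 4.22 would be smaller than 4.5).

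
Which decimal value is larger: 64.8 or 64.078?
64.8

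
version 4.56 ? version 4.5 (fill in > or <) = >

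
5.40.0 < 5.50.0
True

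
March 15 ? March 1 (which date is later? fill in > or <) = >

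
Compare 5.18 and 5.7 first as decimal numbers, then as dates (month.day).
As decimals: 5.18 < 5.7. As dates: 5/18 is later than 5/7 (day 18 > day 7).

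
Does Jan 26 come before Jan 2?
No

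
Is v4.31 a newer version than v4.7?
Yes. Version numbers are compared segment by segment as integers, not as decimals: minor version 31 > 7, so v4.31 > v4.7 (even though the decimal 4.31 < 4.7).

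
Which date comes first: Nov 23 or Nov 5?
Nov 5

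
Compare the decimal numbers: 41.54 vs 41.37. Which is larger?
41.54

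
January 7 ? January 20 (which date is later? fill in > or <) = <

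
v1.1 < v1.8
True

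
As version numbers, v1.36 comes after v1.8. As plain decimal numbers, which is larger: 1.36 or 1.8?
1.8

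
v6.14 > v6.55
False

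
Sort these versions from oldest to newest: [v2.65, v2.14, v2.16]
[v2.14, v2.16, v2.65]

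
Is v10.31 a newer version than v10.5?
Yes. Version numbers are compared segment by segment as integers, not as decimals: minor version 31 > 5, so v10.31 > v10.5 (even though the decimal 10.31 < 10.5).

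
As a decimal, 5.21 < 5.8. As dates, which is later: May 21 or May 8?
May 21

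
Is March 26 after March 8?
Yes. Day 26 comes after day 8 in March — this is a date comparison, not a decimal one (the decimal 3.26 would be smaller than 3.8).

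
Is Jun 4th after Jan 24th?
Yes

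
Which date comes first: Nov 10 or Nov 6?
Nov 6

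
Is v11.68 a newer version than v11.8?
Yes. Version numbers are compared segment by segment as integers, not as decimals: minor version 68 > 8, so v11.68 > v11.8 (even though the decimal 11.68 < 11.8).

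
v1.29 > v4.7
False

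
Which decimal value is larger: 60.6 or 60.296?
60.6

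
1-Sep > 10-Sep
False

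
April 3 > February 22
True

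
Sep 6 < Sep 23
True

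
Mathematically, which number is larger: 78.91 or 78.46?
78.91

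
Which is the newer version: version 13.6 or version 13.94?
version 13.94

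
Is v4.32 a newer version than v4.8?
Yes. Version numbers are compared segment by segment as integers, not as decimals: minor version 32 > 8, so v4.32 > v4.8 (even though the decimal 4.32 < 4.8).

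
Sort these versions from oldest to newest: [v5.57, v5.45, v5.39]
[v5.39, v5.45, v5.57]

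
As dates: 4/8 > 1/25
True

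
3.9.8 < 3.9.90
True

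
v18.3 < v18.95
True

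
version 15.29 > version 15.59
False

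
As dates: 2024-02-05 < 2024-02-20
True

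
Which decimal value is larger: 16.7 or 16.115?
16.7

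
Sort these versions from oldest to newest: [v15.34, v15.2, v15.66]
[v15.2, v15.34, v15.66]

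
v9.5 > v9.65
False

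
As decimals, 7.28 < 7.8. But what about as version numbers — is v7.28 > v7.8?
True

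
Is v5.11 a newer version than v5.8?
Yes. Version numbers are compared segment by segment as integers, not as decimals: minor version 11 > 8, so v5.11 > v5.8 (even though the decimal 5.11 < 5.8).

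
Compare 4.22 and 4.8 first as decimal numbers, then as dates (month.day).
As decimals: 4.22 < 4.8. As dates: 4/22 is later than 4/8 (day 22 > day 8).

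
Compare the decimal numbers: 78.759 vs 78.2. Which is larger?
78.759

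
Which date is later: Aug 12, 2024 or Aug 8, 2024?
Aug 12, 2024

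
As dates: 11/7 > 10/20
True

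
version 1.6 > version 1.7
False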